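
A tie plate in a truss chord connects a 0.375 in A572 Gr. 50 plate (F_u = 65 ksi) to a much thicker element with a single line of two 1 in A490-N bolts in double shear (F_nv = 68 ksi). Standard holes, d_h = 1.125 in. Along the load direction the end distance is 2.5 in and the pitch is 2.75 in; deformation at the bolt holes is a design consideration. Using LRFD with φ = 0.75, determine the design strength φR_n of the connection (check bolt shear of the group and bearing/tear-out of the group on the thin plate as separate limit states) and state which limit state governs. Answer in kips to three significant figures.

78.2 kips (bearing governs)

Bolt shear: A_b = π·1²/4 = 0.7854 in²; R_n = 68 × 0.7854 × 2 × 2 = 213.6 kips → 0.75 × 213.6 = 160 kips.
Bearing (1.2 l_c t F_u ≤ 2.4 d t F_u): upper limit = 2.4·1·0.375·65 = 58.5 kips.
  Edge l_c = 2.5 − 1.125/2 = 1.938 → r_n = 56.67 kips; interior l_c = 2.75 − 1.125 = 1.625 → r_n = 47.53 kips.
  R_n,bearing = 1·56.67 + 1·47.53 = 104.2 kips → 0.75 × 104.2 = 78.2 kips.
Bearing governs: 78.2 kips.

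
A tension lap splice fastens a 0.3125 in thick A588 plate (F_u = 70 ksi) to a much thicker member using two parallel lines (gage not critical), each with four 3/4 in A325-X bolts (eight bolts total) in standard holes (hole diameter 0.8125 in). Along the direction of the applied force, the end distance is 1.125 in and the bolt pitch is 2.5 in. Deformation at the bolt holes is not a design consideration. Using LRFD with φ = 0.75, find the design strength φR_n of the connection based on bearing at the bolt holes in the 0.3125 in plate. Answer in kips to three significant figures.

Per bolt r_n = 1.5 l_c t F_u ≤ 3.0 d t F_u; upper limit = 3.0 × 0.75 × 0.3125 × 70 = 49.22 kips.
Edge bolt: l_c = 1.125 − 0.8125/2 = 0.7188 in → 1.5 × 0.7188 × 0.3125 × 70 = 23.58 → r_n = 23.58 kips.
Interior bolts: l_c = 2.5 − 0.8125 = 1.688 in → 1.5 × 1.688 × 0.3125 × 70 = 55.37 → r_n = 49.22 kips.
R_n = 2 × 23.58 + 6 × 49.22 = 342.5 kips.
Design strength φR_n = 0.75 × 342.5 = 257 kips.

257 kips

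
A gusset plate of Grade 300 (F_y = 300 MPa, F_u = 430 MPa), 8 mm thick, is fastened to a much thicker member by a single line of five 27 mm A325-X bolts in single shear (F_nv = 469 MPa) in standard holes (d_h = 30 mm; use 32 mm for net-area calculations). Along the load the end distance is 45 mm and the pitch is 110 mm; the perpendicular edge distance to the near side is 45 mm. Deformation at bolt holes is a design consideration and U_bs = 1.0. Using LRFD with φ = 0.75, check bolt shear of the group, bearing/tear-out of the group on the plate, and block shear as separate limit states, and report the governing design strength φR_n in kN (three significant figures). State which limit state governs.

Bolt shear: A_b = π·27²/4 = 572.6 mm²; R_n = 469 × 572.6 × 5 × 1 / 1000 = 1343 kN → 0.75 × 1343 = 1010 kN.
Bearing: edge l_c = 30, r_n = 123.8 kN; interior l_c = 80, r_n = 222.9 kN; R_n = 123.8 + 4·222.9 = 1015 kN → 762 kN.
Block shear: A_gv = 3880, A_nv = 2728, A_nt = 232 mm²; R_n = min(0.6F_uA_nv, 0.6F_yA_gv) + U_bs·F_u·A_nt = 798.2 kN → 599 kN.
Block shear governs: 599 kN.

599 kN (block shear governs)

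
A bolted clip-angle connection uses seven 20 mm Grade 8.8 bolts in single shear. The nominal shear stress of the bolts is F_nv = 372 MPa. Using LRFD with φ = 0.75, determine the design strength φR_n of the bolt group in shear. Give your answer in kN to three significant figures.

614 kN

A_b = π × 20² / 4 = 314.2 mm².
R_n = F_nv · A_b · n · n_s = 372 × 314.2 × 7 × 1 / 1000 = 818.1 kN.
Design strength φR_n = 0.75 × 818.1 = 614 kN.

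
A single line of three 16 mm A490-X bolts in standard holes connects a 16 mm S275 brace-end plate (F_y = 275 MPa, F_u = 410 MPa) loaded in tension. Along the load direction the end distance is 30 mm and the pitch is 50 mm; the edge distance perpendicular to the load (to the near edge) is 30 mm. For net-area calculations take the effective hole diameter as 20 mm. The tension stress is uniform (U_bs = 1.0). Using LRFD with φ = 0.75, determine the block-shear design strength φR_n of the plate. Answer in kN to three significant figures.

335 kN

Shear plane L_v = 30 + 2·50 = 130 mm; A_gv = 130 × 16 = 2080 mm².
A_nv = (130 − 2.5·20) × 16 = 1280 mm².
A_nt = (30 − 0.5·20) × 16 = 320 mm².
0.6 F_u A_nv = 314.9 kN; 0.6 F_y A_gv = 343.2 kN → shear rupture governs the shear term.
R_n = 314.9 + 1.0 × 410 × 320 / 1000 = 446.1 kN.
Design strength φR_n = 0.75 × 446.1 = 335 kN.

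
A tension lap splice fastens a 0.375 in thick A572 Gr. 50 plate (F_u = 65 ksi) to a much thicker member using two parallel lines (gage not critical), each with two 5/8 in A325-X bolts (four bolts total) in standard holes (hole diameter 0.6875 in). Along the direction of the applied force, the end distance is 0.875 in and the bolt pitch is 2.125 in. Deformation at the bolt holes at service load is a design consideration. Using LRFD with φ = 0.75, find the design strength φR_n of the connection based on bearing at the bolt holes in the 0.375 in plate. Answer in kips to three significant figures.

78.2 kips

Per bolt r_n = 1.2 l_c t F_u ≤ 2.4 d t F_u; upper limit = 2.4 × 0.625 × 0.375 × 65 = 36.56 kips.
Edge bolt: l_c = 0.875 − 0.6875/2 = 0.5312 in → 1.2 × 0.5312 × 0.375 × 65 = 15.54 → r_n = 15.54 kips.
Interior bolts: l_c = 2.125 − 0.6875 = 1.438 in → 1.2 × 1.438 × 0.375 × 65 = 42.05 → r_n = 36.56 kips.
R_n = 2 × 15.54 + 2 × 36.56 = 104.2 kips.
Design strength φR_n = 0.75 × 104.2 = 78.2 kips.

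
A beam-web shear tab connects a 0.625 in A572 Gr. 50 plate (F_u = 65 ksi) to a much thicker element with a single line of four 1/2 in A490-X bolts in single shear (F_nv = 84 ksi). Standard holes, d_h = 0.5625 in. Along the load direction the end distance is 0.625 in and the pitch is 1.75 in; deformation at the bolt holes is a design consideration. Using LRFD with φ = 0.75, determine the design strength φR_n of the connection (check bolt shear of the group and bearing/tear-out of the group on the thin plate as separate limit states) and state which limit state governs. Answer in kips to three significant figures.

49.5 kips (bolt shear governs)

Bolt shear: A_b = π·0.5²/4 = 0.1963 in²; R_n = 84 × 0.1963 × 4 × 1 = 65.97 kips → 0.75 × 65.97 = 49.5 kips.
Bearing (1.2 l_c t F_u ≤ 2.4 d t F_u): upper limit = 2.4·0.5·0.625·65 = 48.75 kips.
  Edge l_c = 0.625 − 0.5625/2 = 0.3438 → r_n = 16.76 kips; interior l_c = 1.75 − 0.5625 = 1.188 → r_n = 48.75 kips.
  R_n,bearing = 1·16.76 + 3·48.75 = 163 kips → 0.75 × 163 = 122 kips.
Bolt shear governs: 49.5 kips.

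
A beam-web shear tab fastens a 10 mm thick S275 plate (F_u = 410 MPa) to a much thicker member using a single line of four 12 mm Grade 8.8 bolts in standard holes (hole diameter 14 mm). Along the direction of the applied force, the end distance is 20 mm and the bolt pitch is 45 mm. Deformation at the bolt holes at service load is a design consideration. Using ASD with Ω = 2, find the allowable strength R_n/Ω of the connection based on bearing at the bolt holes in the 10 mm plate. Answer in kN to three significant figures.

Per bolt r_n = 1.2 l_c t F_u ≤ 2.4 d t F_u; upper limit = 2.4 × 12 × 10 × 410 / 1000 = 118.1 kN.
Edge bolt: l_c = 20 − 14/2 = 13 mm → 1.2 × 13 × 10 × 410 / 1000 = 63.96 → r_n = 63.96 kN.
Interior bolts: l_c = 45 − 14 = 31 mm → 1.2 × 31 × 10 × 410 / 1000 = 152.5 → r_n = 118.1 kN.
R_n = 1 × 63.96 + 3 × 118.1 = 418.2 kN.
Allowable strength R_n/Ω = 418.2 / 2 = 209 kN.

209 kN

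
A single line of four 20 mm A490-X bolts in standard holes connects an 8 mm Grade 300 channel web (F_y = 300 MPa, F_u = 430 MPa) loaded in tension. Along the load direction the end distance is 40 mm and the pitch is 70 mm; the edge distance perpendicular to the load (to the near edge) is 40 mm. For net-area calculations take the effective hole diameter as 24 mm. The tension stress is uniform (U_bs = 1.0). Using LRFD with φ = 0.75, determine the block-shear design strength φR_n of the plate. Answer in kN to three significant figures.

Shear plane L_v = 40 + 3·70 = 250 mm; A_gv = 250 × 8 = 2000 mm².
A_nv = (250 − 3.5·24) × 8 = 1328 mm².
A_nt = (40 − 0.5·24) × 8 = 224 mm².
0.6 F_u A_nv = 342.6 kN; 0.6 F_y A_gv = 360 kN → shear rupture governs the shear term.
R_n = 342.6 + 1.0 × 430 × 224 / 1000 = 438.9 kN.
Design strength φR_n = 0.75 × 438.9 = 329 kN.

329 kN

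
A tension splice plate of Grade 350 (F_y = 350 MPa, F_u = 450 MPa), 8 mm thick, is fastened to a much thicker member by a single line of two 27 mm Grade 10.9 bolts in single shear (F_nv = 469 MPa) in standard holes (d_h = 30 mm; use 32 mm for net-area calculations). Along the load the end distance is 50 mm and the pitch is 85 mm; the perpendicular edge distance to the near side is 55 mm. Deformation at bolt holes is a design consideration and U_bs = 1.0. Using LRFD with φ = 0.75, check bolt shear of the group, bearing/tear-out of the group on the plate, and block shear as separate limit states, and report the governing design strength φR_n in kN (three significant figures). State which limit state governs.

Bolt shear: A_b = π·27²/4 = 572.6 mm²; R_n = 469 × 572.6 × 2 × 1 / 1000 = 537.1 kN → 0.75 × 537.1 = 403 kN.
Bearing: edge l_c = 35, r_n = 151.2 kN; interior l_c = 55, r_n = 233.3 kN; R_n = 151.2 + 1·233.3 = 384.5 kN → 288 kN.
Block shear: A_gv = 1080, A_nv = 696, A_nt = 312 mm²; R_n = min(0.6F_uA_nv, 0.6F_yA_gv) + U_bs·F_u·A_nt = 328.3 kN → 246 kN.
Block shear governs: 246 kN.

246 kN (block shear governs)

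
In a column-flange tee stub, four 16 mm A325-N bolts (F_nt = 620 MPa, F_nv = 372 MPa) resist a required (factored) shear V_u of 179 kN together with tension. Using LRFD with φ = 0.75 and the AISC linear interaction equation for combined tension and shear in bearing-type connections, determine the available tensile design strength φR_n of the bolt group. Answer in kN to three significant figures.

A_b = π·16²/4 = 201.1 mm²; f_rv = 179 × 1000 / (4 × 201.1) = 222.6 MPa.
F'_nt = 1.3 F_nt − (F_nt / φF_nv) f_rv = 1.3·620 − (620/(0.75·372))·222.6 = 311.4 MPa, capped at F_nt → F'_nt = 311.4 MPa.
R_n = F'_nt · A_b · n = 311.4 × 201.1 × 4 / 1000 = 250.4 kN.
Design strength φR_n = 0.75 × 250.4 = 188 kN.

188 kN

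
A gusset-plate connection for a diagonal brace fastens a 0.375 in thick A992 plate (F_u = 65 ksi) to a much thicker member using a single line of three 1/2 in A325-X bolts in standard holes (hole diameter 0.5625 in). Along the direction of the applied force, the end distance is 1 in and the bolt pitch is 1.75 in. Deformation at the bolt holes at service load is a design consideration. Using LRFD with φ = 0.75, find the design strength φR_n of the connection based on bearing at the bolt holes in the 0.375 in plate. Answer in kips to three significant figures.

59.6 kips

Per bolt r_n = 1.2 l_c t F_u ≤ 2.4 d t F_u; upper limit = 2.4 × 0.5 × 0.375 × 65 = 29.25 kips.
Edge bolt: l_c = 1 − 0.5625/2 = 0.7188 in → 1.2 × 0.7188 × 0.375 × 65 = 21.02 → r_n = 21.02 kips.
Interior bolts: l_c = 1.75 − 0.5625 = 1.188 in → 1.2 × 1.188 × 0.375 × 65 = 34.73 → r_n = 29.25 kips.
R_n = 1 × 21.02 + 2 × 29.25 = 79.52 kips.
Design strength φR_n = 0.75 × 79.52 = 59.6 kips.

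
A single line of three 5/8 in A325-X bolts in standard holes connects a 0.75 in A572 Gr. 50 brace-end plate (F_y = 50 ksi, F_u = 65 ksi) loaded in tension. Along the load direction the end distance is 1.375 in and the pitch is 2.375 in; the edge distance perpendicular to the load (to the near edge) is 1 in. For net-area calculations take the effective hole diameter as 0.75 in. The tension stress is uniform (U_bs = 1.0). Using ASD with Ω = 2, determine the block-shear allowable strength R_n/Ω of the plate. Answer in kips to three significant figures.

77.4 kips

Shear plane L_v = 1.375 + 2·2.375 = 6.125 in; A_gv = 6.125 × 0.75 = 4.594 in².
A_nv = (6.125 − 2.5·0.75) × 0.75 = 3.188 in².
A_nt = (1 − 0.5·0.75) × 0.75 = 0.4688 in².
0.6 F_u A_nv = 124.3 kips; 0.6 F_y A_gv = 137.8 kips → shear rupture governs the shear term.
R_n = 124.3 + 1.0 × 65 × 0.4688 = 154.8 kips.
Allowable strength R_n/Ω = 154.8 / 2 = 77.4 kips.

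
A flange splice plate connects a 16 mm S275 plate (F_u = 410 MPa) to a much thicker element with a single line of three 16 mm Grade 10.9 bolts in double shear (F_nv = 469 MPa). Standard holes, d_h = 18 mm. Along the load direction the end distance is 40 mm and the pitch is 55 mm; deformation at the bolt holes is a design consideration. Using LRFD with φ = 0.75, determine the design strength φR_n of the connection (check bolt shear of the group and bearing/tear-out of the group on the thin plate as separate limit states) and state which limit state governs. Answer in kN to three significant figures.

424 kN (bolt shear governs)

Bolt shear: A_b = π·16²/4 = 201.1 mm²; R_n = 469 × 201.1 × 3 × 2 / 1000 = 565.8 kN → 0.75 × 565.8 = 424 kN.
Bearing (1.2 l_c t F_u ≤ 2.4 d t F_u): upper limit = 2.4·16·16·410 / 1000 = 251.9 kN.
  Edge l_c = 40 − 18/2 = 31 → r_n = 244 kN; interior l_c = 55 − 18 = 37 → r_n = 251.9 kN.
  R_n,bearing = 1·244 + 2·251.9 = 747.8 kN → 0.75 × 747.8 = 561 kN.
Bolt shear governs: 424 kN.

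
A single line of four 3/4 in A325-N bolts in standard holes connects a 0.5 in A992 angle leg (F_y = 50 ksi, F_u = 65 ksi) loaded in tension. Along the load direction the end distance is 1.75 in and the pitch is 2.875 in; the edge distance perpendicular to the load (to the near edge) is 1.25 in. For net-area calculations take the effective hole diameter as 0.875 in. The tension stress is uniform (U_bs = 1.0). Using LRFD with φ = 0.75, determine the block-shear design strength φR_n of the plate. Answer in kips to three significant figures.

127 kips

Shear plane L_v = 1.75 + 3·2.875 = 10.38 in; A_gv = 10.38 × 0.5 = 5.188 in².
A_nv = (10.38 − 3.5·0.875) × 0.5 = 3.656 in².
A_nt = (1.25 − 0.5·0.875) × 0.5 = 0.4062 in².
0.6 F_u A_nv = 142.6 kips; 0.6 F_y A_gv = 155.6 kips → shear rupture governs the shear term.
R_n = 142.6 + 1.0 × 65 × 0.4062 = 169 kips.
Design strength φR_n = 0.75 × 169 = 127 kips.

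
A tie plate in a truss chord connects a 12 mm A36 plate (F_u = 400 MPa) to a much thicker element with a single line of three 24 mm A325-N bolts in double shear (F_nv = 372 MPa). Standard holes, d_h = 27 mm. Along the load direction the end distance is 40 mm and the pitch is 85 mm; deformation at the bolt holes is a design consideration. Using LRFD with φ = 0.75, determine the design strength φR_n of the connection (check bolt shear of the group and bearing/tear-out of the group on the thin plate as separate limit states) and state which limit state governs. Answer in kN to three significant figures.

Bolt shear: A_b = π·24²/4 = 452.4 mm²; R_n = 372 × 452.4 × 3 × 2 / 1000 = 1010 kN → 0.75 × 1010 = 757 kN.
Bearing (1.2 l_c t F_u ≤ 2.4 d t F_u): upper limit = 2.4·24·12·400 / 1000 = 276.5 kN.
  Edge l_c = 40 − 27/2 = 26.5 → r_n = 152.6 kN; interior l_c = 85 − 27 = 58 → r_n = 276.5 kN.
  R_n,bearing = 1·152.6 + 2·276.5 = 705.6 kN → 0.75 × 705.6 = 529 kN.
Bearing governs: 529 kN.

529 kN (bearing governs)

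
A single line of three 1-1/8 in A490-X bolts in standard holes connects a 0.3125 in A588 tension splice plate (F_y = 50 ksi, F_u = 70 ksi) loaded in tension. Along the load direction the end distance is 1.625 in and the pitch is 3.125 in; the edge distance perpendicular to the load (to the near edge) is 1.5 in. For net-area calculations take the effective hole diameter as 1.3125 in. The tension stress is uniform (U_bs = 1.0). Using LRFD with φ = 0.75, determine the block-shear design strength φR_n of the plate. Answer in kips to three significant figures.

59.1 kips

Shear plane L_v = 1.625 + 2·3.125 = 7.875 in; A_gv = 7.875 × 0.3125 = 2.461 in².
A_nv = (7.875 − 2.5·1.3125) × 0.3125 = 1.436 in².
A_nt = (1.5 − 0.5·1.3125) × 0.3125 = 0.2637 in².
0.6 F_u A_nv = 60.29 kips; 0.6 F_y A_gv = 73.83 kips → shear rupture governs the shear term.
R_n = 60.29 + 1.0 × 70 × 0.2637 = 78.75 kips.
Design strength φR_n = 0.75 × 78.75 = 59.1 kips.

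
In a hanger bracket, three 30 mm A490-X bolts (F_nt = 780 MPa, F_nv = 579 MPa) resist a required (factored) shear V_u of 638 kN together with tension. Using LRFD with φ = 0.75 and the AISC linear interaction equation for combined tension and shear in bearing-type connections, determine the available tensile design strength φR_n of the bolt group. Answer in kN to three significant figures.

753 kN

A_b = π·30²/4 = 706.9 mm²; f_rv = 638 × 1000 / (3 × 706.9) = 300.9 MPa.
F'_nt = 1.3 F_nt − (F_nt / φF_nv) f_rv = 1.3·780 − (780/(0.75·579))·300.9 = 473.6 MPa, capped at F_nt → F'_nt = 473.6 MPa.
R_n = F'_nt · A_b · n = 473.6 × 706.9 × 3 / 1000 = 1004 kN.
Design strength φR_n = 0.75 × 1004 = 753 kN.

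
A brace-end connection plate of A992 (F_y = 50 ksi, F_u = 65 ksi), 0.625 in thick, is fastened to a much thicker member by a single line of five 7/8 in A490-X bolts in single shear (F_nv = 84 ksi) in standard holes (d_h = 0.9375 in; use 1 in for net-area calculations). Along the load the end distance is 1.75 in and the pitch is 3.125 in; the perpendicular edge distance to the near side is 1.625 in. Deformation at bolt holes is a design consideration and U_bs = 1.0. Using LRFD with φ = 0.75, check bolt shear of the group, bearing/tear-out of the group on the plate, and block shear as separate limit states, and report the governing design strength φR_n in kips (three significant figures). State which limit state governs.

189 kips (bolt shear governs)

Bolt shear: A_b = π·0.875²/4 = 0.6013 in²; R_n = 84 × 0.6013 × 5 × 1 = 252.6 kips → 0.75 × 252.6 = 189 kips.
Bearing: edge l_c = 1.281, r_n = 62.46 kips; interior l_c = 2.188, r_n = 85.31 kips; R_n = 62.46 + 4·85.31 = 403.7 kips → 303 kips.
Block shear: A_gv = 8.906, A_nv = 6.094, A_nt = 0.7031 in²; R_n = min(0.6F_uA_nv, 0.6F_yA_gv) + U_bs·F_u·A_nt = 283.4 kips → 213 kips.
Bolt shear governs: 189 kips.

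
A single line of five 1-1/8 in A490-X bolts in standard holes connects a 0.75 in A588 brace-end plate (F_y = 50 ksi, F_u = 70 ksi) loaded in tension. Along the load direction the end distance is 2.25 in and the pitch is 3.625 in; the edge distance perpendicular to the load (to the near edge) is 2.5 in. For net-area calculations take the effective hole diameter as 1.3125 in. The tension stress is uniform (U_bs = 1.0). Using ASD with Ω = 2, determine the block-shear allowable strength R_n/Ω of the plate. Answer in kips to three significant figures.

Shear plane L_v = 2.25 + 4·3.625 = 16.75 in; A_gv = 16.75 × 0.75 = 12.56 in².
A_nv = (16.75 − 4.5·1.3125) × 0.75 = 8.133 in².
A_nt = (2.5 − 0.5·1.3125) × 0.75 = 1.383 in².
0.6 F_u A_nv = 341.6 kips; 0.6 F_y A_gv = 376.9 kips → shear rupture governs the shear term.
R_n = 341.6 + 1.0 × 70 × 1.383 = 438.4 kips.
Allowable strength R_n/Ω = 438.4 / 2 = 219 kips.

219 kips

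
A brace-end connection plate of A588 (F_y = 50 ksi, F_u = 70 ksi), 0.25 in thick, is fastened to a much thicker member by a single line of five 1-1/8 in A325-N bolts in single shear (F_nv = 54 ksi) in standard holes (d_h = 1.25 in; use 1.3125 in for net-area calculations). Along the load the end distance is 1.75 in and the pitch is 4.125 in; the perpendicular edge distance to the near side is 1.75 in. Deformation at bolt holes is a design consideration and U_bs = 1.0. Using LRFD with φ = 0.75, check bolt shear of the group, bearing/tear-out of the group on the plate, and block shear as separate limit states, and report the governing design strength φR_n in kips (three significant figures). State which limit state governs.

Bolt shear: A_b = π·1.125²/4 = 0.994 in²; R_n = 54 × 0.994 × 5 × 1 = 268.4 kips → 0.75 × 268.4 = 201 kips.
Bearing: edge l_c = 1.125, r_n = 23.62 kips; interior l_c = 2.875, r_n = 47.25 kips; R_n = 23.62 + 4·47.25 = 212.6 kips → 159 kips.
Block shear: A_gv = 4.562, A_nv = 3.086, A_nt = 0.2734 in²; R_n = min(0.6F_uA_nv, 0.6F_yA_gv) + U_bs·F_u·A_nt = 148.8 kips → 112 kips.
Block shear governs: 112 kips.

112 kips (block shear governs)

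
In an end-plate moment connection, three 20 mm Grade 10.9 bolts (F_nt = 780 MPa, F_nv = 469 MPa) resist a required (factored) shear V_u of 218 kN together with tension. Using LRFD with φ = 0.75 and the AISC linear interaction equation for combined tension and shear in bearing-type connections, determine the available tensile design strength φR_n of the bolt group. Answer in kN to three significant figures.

A_b = π·20²/4 = 314.2 mm²; f_rv = 218 × 1000 / (3 × 314.2) = 231.3 MPa.
F'_nt = 1.3 F_nt − (F_nt / φF_nv) f_rv = 1.3·780 − (780/(0.75·469))·231.3 = 501.1 MPa, capped at F_nt → F'_nt = 501.1 MPa.
R_n = F'_nt · A_b · n = 501.1 × 314.2 × 3 / 1000 = 472.3 kN.
Design strength φR_n = 0.75 × 472.3 = 354 kN.

354 kN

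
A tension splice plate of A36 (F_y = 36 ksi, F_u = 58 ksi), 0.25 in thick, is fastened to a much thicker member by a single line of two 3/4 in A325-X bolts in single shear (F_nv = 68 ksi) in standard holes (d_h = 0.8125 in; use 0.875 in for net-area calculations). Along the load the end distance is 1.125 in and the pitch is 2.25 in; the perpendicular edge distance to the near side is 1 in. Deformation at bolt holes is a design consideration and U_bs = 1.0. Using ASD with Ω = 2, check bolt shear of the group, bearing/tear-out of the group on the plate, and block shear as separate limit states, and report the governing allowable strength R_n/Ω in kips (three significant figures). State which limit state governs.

13 kips (block shear governs)

Bolt shear: A_b = π·0.75²/4 = 0.4418 in²; R_n = 68 × 0.4418 × 2 × 1 = 60.08 kips → 60.08 / 2 = 30 kips.
Bearing: edge l_c = 0.7188, r_n = 12.51 kips; interior l_c = 1.438, r_n = 25.01 kips; R_n = 12.51 + 1·25.01 = 37.52 kips → 18.8 kips.
Block shear: A_gv = 0.8438, A_nv = 0.5156, A_nt = 0.1406 in²; R_n = min(0.6F_uA_nv, 0.6F_yA_gv) + U_bs·F_u·A_nt = 26.1 kips → 13 kips.
Block shear governs: 13 kips.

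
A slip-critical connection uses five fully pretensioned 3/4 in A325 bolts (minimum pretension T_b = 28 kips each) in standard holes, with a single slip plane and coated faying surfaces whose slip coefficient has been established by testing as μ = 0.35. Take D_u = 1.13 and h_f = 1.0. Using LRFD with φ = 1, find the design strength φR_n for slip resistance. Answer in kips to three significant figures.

R_n = μ · D_u · h_f · T_b · n_s · n_b = 0.35 × 1.13 × 1.0 × 28 × 1 × 5 = 55.37 kips.
Design strength φR_n = 1 × 55.37 = 55.4 kips.

55.4 kips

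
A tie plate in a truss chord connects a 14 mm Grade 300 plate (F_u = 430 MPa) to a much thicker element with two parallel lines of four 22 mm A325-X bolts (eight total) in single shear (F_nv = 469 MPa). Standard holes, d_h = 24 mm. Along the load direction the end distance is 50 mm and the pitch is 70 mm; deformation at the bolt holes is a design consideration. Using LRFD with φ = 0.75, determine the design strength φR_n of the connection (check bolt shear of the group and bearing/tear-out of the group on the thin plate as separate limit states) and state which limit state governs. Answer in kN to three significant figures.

Bolt shear: A_b = π·22²/4 = 380.1 mm²; R_n = 469 × 380.1 × 8 × 1 / 1000 = 1426 kN → 0.75 × 1426 = 1070 kN.
Bearing (1.2 l_c t F_u ≤ 2.4 d t F_u): upper limit = 2.4·22·14·430 / 1000 = 317.9 kN.
  Edge l_c = 50 − 24/2 = 38 → r_n = 274.5 kN; interior l_c = 70 − 24 = 46 → r_n = 317.9 kN.
  R_n,bearing = 2·274.5 + 6·317.9 = 2456 kN → 0.75 × 2456 = 1840 kN.
Bolt shear governs: 1070 kN.

1070 kN (bolt shear governs)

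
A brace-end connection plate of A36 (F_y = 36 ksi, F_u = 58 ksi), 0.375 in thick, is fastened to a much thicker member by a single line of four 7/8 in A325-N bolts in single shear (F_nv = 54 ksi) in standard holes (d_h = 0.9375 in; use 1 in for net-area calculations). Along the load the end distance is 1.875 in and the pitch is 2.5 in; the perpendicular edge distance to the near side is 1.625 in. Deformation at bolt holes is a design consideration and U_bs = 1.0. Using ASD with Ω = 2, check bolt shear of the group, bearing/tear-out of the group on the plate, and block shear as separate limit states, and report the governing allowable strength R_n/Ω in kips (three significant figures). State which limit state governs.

Bolt shear: A_b = π·0.875²/4 = 0.6013 in²; R_n = 54 × 0.6013 × 4 × 1 = 129.9 kips → 129.9 / 2 = 64.9 kips.
Bearing: edge l_c = 1.406, r_n = 36.7 kips; interior l_c = 1.562, r_n = 40.78 kips; R_n = 36.7 + 3·40.78 = 159 kips → 79.5 kips.
Block shear: A_gv = 3.516, A_nv = 2.203, A_nt = 0.4219 in²; R_n = min(0.6F_uA_nv, 0.6F_yA_gv) + U_bs·F_u·A_nt = 100.4 kips → 50.2 kips.
Block shear governs: 50.2 kips.

50.2 kips (block shear governs)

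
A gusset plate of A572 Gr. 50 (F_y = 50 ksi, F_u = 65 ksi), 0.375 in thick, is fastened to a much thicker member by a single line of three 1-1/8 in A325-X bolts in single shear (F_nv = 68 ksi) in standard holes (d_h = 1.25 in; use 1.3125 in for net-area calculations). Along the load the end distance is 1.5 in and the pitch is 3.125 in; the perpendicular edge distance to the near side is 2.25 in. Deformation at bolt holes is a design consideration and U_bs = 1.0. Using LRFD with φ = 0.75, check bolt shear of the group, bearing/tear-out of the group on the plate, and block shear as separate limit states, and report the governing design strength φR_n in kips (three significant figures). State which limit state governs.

Bolt shear: A_b = π·1.125²/4 = 0.994 in²; R_n = 68 × 0.994 × 3 × 1 = 202.8 kips → 0.75 × 202.8 = 152 kips.
Bearing: edge l_c = 0.875, r_n = 25.59 kips; interior l_c = 1.875, r_n = 54.84 kips; R_n = 25.59 + 2·54.84 = 135.3 kips → 101 kips.
Block shear: A_gv = 2.906, A_nv = 1.676, A_nt = 0.5977 in²; R_n = min(0.6F_uA_nv, 0.6F_yA_gv) + U_bs·F_u·A_nt = 104.2 kips → 78.2 kips.
Block shear governs: 78.2 kips.

78.2 kips (block shear governs)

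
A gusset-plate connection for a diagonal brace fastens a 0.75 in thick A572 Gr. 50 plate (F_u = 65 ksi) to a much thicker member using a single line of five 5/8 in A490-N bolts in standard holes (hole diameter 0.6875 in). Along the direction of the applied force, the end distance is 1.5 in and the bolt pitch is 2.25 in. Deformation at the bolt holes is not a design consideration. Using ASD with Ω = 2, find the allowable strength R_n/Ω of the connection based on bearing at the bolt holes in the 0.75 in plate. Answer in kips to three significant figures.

Per bolt r_n = 1.5 l_c t F_u ≤ 3.0 d t F_u; upper limit = 3.0 × 0.625 × 0.75 × 65 = 91.41 kips.
Edge bolt: l_c = 1.5 − 0.6875/2 = 1.156 in → 1.5 × 1.156 × 0.75 × 65 = 84.55 → r_n = 84.55 kips.
Interior bolts: l_c = 2.25 − 0.6875 = 1.562 in → 1.5 × 1.562 × 0.75 × 65 = 114.3 → r_n = 91.41 kips.
R_n = 1 × 84.55 + 4 × 91.41 = 450.2 kips.
Allowable strength R_n/Ω = 450.2 / 2 = 225 kips.

225 kips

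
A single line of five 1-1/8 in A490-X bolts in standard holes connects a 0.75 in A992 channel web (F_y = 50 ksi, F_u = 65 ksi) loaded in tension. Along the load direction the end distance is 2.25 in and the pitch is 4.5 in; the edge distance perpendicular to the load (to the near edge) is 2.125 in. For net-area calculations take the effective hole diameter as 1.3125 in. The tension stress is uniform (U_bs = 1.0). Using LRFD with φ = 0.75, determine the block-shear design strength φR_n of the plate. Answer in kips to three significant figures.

368 kips

Shear plane L_v = 2.25 + 4·4.5 = 20.25 in; A_gv = 20.25 × 0.75 = 15.19 in².
A_nv = (20.25 − 4.5·1.3125) × 0.75 = 10.76 in².
A_nt = (2.125 − 0.5·1.3125) × 0.75 = 1.102 in².
0.6 F_u A_nv = 419.6 kips; 0.6 F_y A_gv = 455.6 kips → shear rupture governs the shear term.
R_n = 419.6 + 1.0 × 65 × 1.102 = 491.2 kips.
Design strength φR_n = 0.75 × 491.2 = 368 kips.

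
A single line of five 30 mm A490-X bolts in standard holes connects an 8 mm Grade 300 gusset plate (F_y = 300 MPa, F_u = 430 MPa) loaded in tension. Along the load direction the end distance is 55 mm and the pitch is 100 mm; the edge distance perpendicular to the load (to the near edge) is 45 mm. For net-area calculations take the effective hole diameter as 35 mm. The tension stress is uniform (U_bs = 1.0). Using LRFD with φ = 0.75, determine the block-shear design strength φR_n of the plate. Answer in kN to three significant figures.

531 kN

Shear plane L_v = 55 + 4·100 = 455 mm; A_gv = 455 × 8 = 3640 mm².
A_nv = (455 − 4.5·35) × 8 = 2380 mm².
A_nt = (45 − 0.5·35) × 8 = 220 mm².
0.6 F_u A_nv = 614 kN; 0.6 F_y A_gv = 655.2 kN → shear rupture governs the shear term.
R_n = 614 + 1.0 × 430 × 220 / 1000 = 708.6 kN.
Design strength φR_n = 0.75 × 708.6 = 531 kN.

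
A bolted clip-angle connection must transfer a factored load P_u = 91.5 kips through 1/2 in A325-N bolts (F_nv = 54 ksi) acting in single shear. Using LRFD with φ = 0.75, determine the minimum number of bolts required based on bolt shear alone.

12 bolts

A_b = π·0.5²/4 = 0.1963 in².
Per-bolt design strength φR_n = 0.75 × 54 × 0.1963 × 1 = 7.952 kips.
n ≥ 91.5 / 7.952 = 11.51 → use 12 bolts.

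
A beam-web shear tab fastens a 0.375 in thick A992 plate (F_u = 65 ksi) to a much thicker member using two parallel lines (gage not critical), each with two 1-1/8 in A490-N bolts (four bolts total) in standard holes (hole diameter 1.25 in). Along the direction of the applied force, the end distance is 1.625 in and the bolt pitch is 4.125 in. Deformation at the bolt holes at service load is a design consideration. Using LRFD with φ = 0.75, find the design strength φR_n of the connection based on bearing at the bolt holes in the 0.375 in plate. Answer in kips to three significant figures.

143 kips

Per bolt r_n = 1.2 l_c t F_u ≤ 2.4 d t F_u; upper limit = 2.4 × 1.125 × 0.375 × 65 = 65.81 kips.
Edge bolt: l_c = 1.625 − 1.25/2 = 1 in → 1.2 × 1 × 0.375 × 65 = 29.25 → r_n = 29.25 kips.
Interior bolts: l_c = 4.125 − 1.25 = 2.875 in → 1.2 × 2.875 × 0.375 × 65 = 84.09 → r_n = 65.81 kips.
R_n = 2 × 29.25 + 2 × 65.81 = 190.1 kips.
Design strength φR_n = 0.75 × 190.1 = 143 kips.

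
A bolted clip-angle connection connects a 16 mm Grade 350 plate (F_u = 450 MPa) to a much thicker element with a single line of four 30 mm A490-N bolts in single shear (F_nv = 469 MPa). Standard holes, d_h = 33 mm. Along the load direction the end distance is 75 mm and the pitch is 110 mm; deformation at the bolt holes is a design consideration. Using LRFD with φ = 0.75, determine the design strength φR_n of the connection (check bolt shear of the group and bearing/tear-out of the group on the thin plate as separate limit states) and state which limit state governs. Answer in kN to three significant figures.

Bolt shear: A_b = π·30²/4 = 706.9 mm²; R_n = 469 × 706.9 × 4 × 1 / 1000 = 1326 kN → 0.75 × 1326 = 995 kN.
Bearing (1.2 l_c t F_u ≤ 2.4 d t F_u): upper limit = 2.4·30·16·450 / 1000 = 518.4 kN.
  Edge l_c = 75 − 33/2 = 58.5 → r_n = 505.4 kN; interior l_c = 110 − 33 = 77 → r_n = 518.4 kN.
  R_n,bearing = 1·505.4 + 3·518.4 = 2061 kN → 0.75 × 2061 = 1550 kN.
Bolt shear governs: 995 kN.

995 kN (bolt shear governs)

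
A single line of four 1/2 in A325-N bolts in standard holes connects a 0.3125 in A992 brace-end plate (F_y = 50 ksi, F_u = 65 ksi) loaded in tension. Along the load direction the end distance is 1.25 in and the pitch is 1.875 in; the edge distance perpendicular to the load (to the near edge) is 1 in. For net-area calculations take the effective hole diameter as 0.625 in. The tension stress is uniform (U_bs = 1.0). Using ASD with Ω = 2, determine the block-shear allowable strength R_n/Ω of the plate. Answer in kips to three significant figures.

Shear plane L_v = 1.25 + 3·1.875 = 6.875 in; A_gv = 6.875 × 0.3125 = 2.148 in².
A_nv = (6.875 − 3.5·0.625) × 0.3125 = 1.465 in².
A_nt = (1 − 0.5·0.625) × 0.3125 = 0.2148 in².
0.6 F_u A_nv = 57.13 kips; 0.6 F_y A_gv = 64.45 kips → shear rupture governs the shear term.
R_n = 57.13 + 1.0 × 65 × 0.2148 = 71.09 kips.
Allowable strength R_n/Ω = 71.09 / 2 = 35.5 kips.

35.5 kips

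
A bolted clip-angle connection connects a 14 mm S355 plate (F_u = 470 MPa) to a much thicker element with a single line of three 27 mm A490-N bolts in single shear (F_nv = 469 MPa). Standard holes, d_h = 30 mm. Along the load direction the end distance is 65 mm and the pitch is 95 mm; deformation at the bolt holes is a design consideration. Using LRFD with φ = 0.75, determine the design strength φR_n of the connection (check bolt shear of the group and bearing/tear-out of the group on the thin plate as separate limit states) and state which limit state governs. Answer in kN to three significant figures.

604 kN (bolt shear governs)

Bolt shear: A_b = π·27²/4 = 572.6 mm²; R_n = 469 × 572.6 × 3 × 1 / 1000 = 805.6 kN → 0.75 × 805.6 = 604 kN.
Bearing (1.2 l_c t F_u ≤ 2.4 d t F_u): upper limit = 2.4·27·14·470 / 1000 = 426.4 kN.
  Edge l_c = 65 − 30/2 = 50 → r_n = 394.8 kN; interior l_c = 95 − 30 = 65 → r_n = 426.4 kN.
  R_n,bearing = 1·394.8 + 2·426.4 = 1248 kN → 0.75 × 1248 = 936 kN.
Bolt shear governs: 604 kN.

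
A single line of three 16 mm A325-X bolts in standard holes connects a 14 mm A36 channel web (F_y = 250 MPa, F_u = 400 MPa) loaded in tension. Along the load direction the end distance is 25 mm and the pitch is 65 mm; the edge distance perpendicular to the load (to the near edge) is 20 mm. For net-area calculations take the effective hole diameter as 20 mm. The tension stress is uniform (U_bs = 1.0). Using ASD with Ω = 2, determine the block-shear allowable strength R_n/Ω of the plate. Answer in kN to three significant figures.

191 kN

Shear plane L_v = 25 + 2·65 = 155 mm; A_gv = 155 × 14 = 2170 mm².
A_nv = (155 − 2.5·20) × 14 = 1470 mm².
A_nt = (20 − 0.5·20) × 14 = 140 mm².
0.6 F_u A_nv = 352.8 kN; 0.6 F_y A_gv = 325.5 kN → shear yielding governs the shear term.
R_n = 325.5 + 1.0 × 400 × 140 / 1000 = 381.5 kN.
Allowable strength R_n/Ω = 381.5 / 2 = 191 kN.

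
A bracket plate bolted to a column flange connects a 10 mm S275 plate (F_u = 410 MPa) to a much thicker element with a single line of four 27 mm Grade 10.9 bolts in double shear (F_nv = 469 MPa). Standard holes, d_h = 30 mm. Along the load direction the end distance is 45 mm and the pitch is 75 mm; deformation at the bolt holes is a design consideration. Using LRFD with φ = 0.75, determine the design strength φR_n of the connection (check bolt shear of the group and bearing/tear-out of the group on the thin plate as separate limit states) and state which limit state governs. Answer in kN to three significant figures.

609 kN (bearing governs)

Bolt shear: A_b = π·27²/4 = 572.6 mm²; R_n = 469 × 572.6 × 4 × 2 / 1000 = 2148 kN → 0.75 × 2148 = 1610 kN.
Bearing (1.2 l_c t F_u ≤ 2.4 d t F_u): upper limit = 2.4·27·10·410 / 1000 = 265.7 kN.
  Edge l_c = 45 − 30/2 = 30 → r_n = 147.6 kN; interior l_c = 75 − 30 = 45 → r_n = 221.4 kN.
  R_n,bearing = 1·147.6 + 3·221.4 = 811.8 kN → 0.75 × 811.8 = 609 kN.
Bearing governs: 609 kN.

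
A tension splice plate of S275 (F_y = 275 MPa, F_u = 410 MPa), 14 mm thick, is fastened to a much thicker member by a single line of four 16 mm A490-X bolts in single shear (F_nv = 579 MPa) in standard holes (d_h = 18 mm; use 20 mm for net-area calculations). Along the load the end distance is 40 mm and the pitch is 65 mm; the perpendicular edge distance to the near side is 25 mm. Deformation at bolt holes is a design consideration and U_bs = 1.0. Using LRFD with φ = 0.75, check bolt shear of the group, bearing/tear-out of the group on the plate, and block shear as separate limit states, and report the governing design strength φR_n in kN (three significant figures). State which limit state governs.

Bolt shear: A_b = π·16²/4 = 201.1 mm²; R_n = 579 × 201.1 × 4 × 1 / 1000 = 465.7 kN → 0.75 × 465.7 = 349 kN.
Bearing: edge l_c = 31, r_n = 213.5 kN; interior l_c = 47, r_n = 220.4 kN; R_n = 213.5 + 3·220.4 = 874.8 kN → 656 kN.
Block shear: A_gv = 3290, A_nv = 2310, A_nt = 210 mm²; R_n = min(0.6F_uA_nv, 0.6F_yA_gv) + U_bs·F_u·A_nt = 629 kN → 472 kN.
Bolt shear governs: 349 kN.

349 kN (bolt shear governs)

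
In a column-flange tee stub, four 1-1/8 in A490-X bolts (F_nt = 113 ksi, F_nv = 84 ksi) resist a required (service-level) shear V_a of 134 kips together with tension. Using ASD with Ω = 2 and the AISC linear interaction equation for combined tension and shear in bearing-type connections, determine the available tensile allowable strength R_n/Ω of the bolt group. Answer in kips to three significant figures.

A_b = π·1.125²/4 = 0.994 in²; f_rv = 134 / (4 × 0.994) = 33.7 ksi.
F'_nt = 1.3 F_nt − (Ω F_nt / F_nv) f_rv = 1.3·113 − (2·113/84)·33.7 = 56.23 ksi, capped at F_nt → F'_nt = 56.23 ksi.
R_n = F'_nt · A_b · n = 56.23 × 0.994 × 4 = 223.6 kips.
Allowable strength R_n/Ω = 223.6 / 2 = 112 kips.

112 kips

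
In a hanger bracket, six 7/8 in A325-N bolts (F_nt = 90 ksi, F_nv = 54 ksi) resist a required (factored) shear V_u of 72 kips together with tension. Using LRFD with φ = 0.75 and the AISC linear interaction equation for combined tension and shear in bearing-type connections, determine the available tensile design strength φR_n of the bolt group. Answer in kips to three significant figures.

197 kips

A_b = π·0.875²/4 = 0.6013 in²; f_rv = 72 / (6 × 0.6013) = 19.96 ksi.
F'_nt = 1.3 F_nt − (F_nt / φF_nv) f_rv = 1.3·90 − (90/(0.75·54))·19.96 = 72.65 ksi, capped at F_nt → F'_nt = 72.65 ksi.
R_n = F'_nt · A_b · n = 72.65 × 0.6013 × 6 = 262.1 kips.
Design strength φR_n = 0.75 × 262.1 = 197 kips.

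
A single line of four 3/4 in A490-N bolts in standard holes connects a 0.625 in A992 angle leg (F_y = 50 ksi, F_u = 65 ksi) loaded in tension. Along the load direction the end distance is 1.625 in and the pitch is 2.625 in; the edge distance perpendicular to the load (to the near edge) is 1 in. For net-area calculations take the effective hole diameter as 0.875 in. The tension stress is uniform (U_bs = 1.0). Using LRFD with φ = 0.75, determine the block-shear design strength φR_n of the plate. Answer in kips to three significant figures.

Shear plane L_v = 1.625 + 3·2.625 = 9.5 in; A_gv = 9.5 × 0.625 = 5.938 in².
A_nv = (9.5 − 3.5·0.875) × 0.625 = 4.023 in².
A_nt = (1 − 0.5·0.875) × 0.625 = 0.3516 in².
0.6 F_u A_nv = 156.9 kips; 0.6 F_y A_gv = 178.1 kips → shear rupture governs the shear term.
R_n = 156.9 + 1.0 × 65 × 0.3516 = 179.8 kips.
Design strength φR_n = 0.75 × 179.8 = 135 kips.

135 kips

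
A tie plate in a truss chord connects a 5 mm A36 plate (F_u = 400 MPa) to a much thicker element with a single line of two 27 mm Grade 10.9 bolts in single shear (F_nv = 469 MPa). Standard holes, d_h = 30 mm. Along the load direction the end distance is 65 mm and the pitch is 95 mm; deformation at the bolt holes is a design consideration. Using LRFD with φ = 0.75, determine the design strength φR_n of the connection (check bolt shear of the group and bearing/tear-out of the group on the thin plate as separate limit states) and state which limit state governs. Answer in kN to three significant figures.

187 kN (bearing governs)

Bolt shear: A_b = π·27²/4 = 572.6 mm²; R_n = 469 × 572.6 × 2 × 1 / 1000 = 537.1 kN → 0.75 × 537.1 = 403 kN.
Bearing (1.2 l_c t F_u ≤ 2.4 d t F_u): upper limit = 2.4·27·5·400 / 1000 = 129.6 kN.
  Edge l_c = 65 − 30/2 = 50 → r_n = 120 kN; interior l_c = 95 − 30 = 65 → r_n = 129.6 kN.
  R_n,bearing = 1·120 + 1·129.6 = 249.6 kN → 0.75 × 249.6 = 187 kN.
Bearing governs: 187 kN.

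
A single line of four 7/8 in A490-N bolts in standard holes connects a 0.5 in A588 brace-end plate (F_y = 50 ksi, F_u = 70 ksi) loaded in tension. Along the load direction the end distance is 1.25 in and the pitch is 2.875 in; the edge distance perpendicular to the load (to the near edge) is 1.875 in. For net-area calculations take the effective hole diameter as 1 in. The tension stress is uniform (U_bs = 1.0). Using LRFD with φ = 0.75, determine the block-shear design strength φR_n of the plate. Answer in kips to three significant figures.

Shear plane L_v = 1.25 + 3·2.875 = 9.875 in; A_gv = 9.875 × 0.5 = 4.938 in².
A_nv = (9.875 − 3.5·1) × 0.5 = 3.188 in².
A_nt = (1.875 − 0.5·1) × 0.5 = 0.6875 in².
0.6 F_u A_nv = 133.9 kips; 0.6 F_y A_gv = 148.1 kips → shear rupture governs the shear term.
R_n = 133.9 + 1.0 × 70 × 0.6875 = 182 kips.
Design strength φR_n = 0.75 × 182 = 136 kips.

136 kips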